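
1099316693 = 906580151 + 192736542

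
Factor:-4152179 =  - 53^1*157^1 * 499^1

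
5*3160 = 15800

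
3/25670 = 3/25670 = 0.00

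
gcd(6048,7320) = 24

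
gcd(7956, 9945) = 1989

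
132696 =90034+42662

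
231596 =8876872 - 8645276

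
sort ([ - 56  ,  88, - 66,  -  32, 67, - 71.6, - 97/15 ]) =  [ - 71.6, - 66 , - 56, - 32 , - 97/15 , 67, 88 ]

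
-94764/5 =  - 94764/5= - 18952.80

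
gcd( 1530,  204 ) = 102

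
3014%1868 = 1146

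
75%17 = 7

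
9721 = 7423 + 2298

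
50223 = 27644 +22579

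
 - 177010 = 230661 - 407671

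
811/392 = 2  +  27/392  =  2.07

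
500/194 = 250/97= 2.58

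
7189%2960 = 1269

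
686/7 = 98= 98.00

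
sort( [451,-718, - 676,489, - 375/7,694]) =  [ - 718, - 676, - 375/7 , 451 , 489, 694]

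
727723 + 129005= 856728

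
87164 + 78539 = 165703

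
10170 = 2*5085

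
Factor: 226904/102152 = 251/113 = 113^ ( - 1 )*251^1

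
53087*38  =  2017306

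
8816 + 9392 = 18208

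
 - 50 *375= - 18750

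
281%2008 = 281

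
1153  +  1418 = 2571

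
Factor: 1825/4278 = 2^( - 1 )*3^( - 1 )*5^2*23^( - 1)*31^( - 1 )* 73^1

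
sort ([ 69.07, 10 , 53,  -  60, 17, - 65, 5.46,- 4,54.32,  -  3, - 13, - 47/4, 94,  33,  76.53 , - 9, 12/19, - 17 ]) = [ - 65,-60, - 17, - 13,  -  47/4,-9, - 4, - 3, 12/19, 5.46, 10, 17, 33, 53 , 54.32,69.07, 76.53,94]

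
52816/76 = 694 + 18/19 = 694.95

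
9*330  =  2970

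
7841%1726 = 937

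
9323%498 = 359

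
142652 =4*35663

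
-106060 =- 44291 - 61769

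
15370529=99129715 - 83759186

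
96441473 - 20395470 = 76046003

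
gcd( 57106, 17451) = 7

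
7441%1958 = 1567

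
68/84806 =34/42403 = 0.00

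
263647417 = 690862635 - 427215218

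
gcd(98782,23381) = 1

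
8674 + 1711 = 10385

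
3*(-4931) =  - 14793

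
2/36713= 2/36713  =  0.00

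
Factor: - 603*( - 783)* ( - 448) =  - 2^6*3^5*7^1*29^1*67^1 = - 211522752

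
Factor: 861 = 3^1*7^1*  41^1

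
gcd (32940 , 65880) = 32940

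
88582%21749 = 1586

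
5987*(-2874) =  - 17206638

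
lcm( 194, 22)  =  2134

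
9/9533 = 9/9533 = 0.00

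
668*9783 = 6535044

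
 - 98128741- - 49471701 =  - 48657040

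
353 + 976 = 1329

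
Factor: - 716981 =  - 716981^1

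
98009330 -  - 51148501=149157831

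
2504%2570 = 2504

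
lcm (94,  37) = 3478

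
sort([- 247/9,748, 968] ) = [ - 247/9, 748,968 ] 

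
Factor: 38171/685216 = 2^( - 5)*23^( - 1 )*41^1 = 41/736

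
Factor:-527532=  - 2^2*3^1*43961^1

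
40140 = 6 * 6690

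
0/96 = 0 = 0.00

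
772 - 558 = 214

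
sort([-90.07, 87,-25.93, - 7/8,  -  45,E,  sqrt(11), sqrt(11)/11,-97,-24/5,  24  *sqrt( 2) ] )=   [-97,  -  90.07, - 45,- 25.93, -24/5,-7/8,  sqrt( 11)/11, E, sqrt( 11),24*sqrt( 2),87] 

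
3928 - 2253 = 1675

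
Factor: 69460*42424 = 2^5*5^1*23^1*151^1*5303^1 =2946771040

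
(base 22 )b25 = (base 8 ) 12375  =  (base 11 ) 4045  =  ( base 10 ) 5373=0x14fd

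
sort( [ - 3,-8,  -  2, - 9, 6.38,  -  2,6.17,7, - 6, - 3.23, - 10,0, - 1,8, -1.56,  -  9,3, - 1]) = [ - 10 , - 9,  -  9,  -  8, - 6, - 3.23, - 3,-2 , - 2,  -  1.56 ,- 1,  -  1,0,3 , 6.17, 6.38, 7, 8]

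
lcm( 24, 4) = 24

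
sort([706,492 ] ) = [ 492,706]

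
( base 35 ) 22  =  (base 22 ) 36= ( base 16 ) 48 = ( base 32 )28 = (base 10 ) 72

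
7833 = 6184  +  1649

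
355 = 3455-3100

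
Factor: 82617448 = 2^3*37^1*43^1*6491^1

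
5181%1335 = 1176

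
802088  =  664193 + 137895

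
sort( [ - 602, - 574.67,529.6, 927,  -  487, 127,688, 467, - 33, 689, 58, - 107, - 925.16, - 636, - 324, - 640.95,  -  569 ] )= [ - 925.16, - 640.95, - 636,  -  602, - 574.67,-569, - 487,-324, - 107, - 33, 58,127,467,529.6, 688, 689, 927]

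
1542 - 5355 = - 3813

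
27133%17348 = 9785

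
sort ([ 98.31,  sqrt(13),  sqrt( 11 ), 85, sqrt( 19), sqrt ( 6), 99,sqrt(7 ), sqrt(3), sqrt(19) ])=[ sqrt(3),sqrt(6), sqrt( 7),  sqrt (11), sqrt(13),  sqrt( 19), sqrt(19),85, 98.31, 99] 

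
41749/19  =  2197 + 6/19 = 2197.32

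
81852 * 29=2373708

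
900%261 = 117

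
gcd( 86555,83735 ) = 5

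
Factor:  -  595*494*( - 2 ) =587860 = 2^2*5^1*7^1*13^1* 17^1 * 19^1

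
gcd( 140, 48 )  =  4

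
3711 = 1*3711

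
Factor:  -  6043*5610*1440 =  - 48817771200 = - 2^6*3^3*5^2*11^1*17^1*6043^1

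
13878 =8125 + 5753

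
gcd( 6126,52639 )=1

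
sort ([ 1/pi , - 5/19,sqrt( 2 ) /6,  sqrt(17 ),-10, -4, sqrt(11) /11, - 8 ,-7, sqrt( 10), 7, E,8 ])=[-10, - 8, - 7, - 4,-5/19,sqrt( 2)/6,sqrt (11 )/11 , 1/pi, E, sqrt(10), sqrt( 17 ), 7, 8 ] 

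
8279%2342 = 1253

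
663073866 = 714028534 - 50954668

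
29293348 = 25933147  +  3360201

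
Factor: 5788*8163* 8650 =408690390600 = 2^3* 3^2*5^2*173^1*907^1*1447^1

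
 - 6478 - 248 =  - 6726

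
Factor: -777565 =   -  5^1 * 41^1*3793^1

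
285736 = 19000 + 266736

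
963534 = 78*12353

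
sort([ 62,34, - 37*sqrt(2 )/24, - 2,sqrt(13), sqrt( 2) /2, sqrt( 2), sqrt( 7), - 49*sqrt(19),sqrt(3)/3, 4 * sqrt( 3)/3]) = [ - 49*sqrt(19 ), - 37*sqrt( 2)/24, - 2, sqrt( 3)/3,sqrt( 2)/2, sqrt( 2), 4*sqrt( 3)/3, sqrt( 7),sqrt (13),34,62 ]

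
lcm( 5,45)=45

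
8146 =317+7829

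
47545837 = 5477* 8681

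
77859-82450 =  - 4591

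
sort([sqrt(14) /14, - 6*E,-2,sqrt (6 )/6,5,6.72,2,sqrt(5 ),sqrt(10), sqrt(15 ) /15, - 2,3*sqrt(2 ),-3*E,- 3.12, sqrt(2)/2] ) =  [-6*E,-3*E, - 3.12 ,- 2, - 2,sqrt ( 15)/15,sqrt(14)/14, sqrt( 6)/6, sqrt( 2) /2,2,  sqrt(5 ),sqrt(10),3*sqrt(2), 5,6.72 ] 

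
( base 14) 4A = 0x42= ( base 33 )20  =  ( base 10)66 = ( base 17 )3f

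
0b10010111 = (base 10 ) 151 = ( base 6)411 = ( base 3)12121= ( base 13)B8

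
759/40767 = 253/13589 = 0.02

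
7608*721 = 5485368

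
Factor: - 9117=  - 3^2*1013^1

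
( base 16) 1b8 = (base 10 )440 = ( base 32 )do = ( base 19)143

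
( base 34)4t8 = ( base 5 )134433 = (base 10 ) 5618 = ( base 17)1278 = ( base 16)15F2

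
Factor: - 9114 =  -2^1 * 3^1*7^2*31^1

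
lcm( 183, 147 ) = 8967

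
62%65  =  62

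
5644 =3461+2183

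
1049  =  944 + 105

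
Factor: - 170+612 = 2^1*13^1*17^1  =  442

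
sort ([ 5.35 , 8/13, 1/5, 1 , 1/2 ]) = [1/5, 1/2, 8/13, 1,5.35]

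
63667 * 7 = 445669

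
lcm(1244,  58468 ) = 58468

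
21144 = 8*2643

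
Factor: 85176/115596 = 2^1 * 7^1*19^( - 1) = 14/19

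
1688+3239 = 4927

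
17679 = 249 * 71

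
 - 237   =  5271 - 5508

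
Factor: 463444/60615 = 2^2 * 3^ ( - 3)*5^( - 1 )*449^( - 1) * 115861^1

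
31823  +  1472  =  33295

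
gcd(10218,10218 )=10218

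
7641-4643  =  2998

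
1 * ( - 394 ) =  - 394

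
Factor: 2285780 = 2^2*5^1*7^1 * 29^1*563^1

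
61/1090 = 61/1090 = 0.06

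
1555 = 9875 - 8320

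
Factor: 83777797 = 83777797^1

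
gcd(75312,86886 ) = 18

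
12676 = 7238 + 5438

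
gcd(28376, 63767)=1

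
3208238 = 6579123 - 3370885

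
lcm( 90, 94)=4230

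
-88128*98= - 8636544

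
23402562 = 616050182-592647620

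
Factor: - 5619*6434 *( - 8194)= 2^2*3^1*17^1 * 241^1 * 1873^1*3217^1 = 296234781324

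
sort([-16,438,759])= [ - 16, 438, 759] 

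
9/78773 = 9/78773 = 0.00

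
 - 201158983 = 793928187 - 995087170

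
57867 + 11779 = 69646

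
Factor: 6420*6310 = 2^3 * 3^1*5^2*107^1*631^1 = 40510200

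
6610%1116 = 1030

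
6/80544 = 1/13424  =  0.00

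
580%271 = 38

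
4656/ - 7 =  - 4656/7 = -665.14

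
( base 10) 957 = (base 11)7A0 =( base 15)43c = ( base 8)1675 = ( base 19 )2c7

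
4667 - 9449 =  - 4782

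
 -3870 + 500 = -3370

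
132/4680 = 11/390 = 0.03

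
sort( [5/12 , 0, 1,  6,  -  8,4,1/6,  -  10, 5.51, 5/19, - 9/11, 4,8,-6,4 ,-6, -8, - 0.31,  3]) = [ - 10,-8,-8, - 6, - 6,-9/11, - 0.31,0,1/6,5/19,5/12, 1,3,4 , 4,4,5.51, 6,8]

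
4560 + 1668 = 6228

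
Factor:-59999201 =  - 59999201^1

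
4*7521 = 30084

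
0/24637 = 0=0.00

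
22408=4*5602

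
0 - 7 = - 7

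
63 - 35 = 28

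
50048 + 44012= 94060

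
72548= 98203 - 25655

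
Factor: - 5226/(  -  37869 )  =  2^1* 67^1 * 971^ ( -1 )  =  134/971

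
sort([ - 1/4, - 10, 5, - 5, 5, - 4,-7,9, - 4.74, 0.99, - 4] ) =[ - 10, - 7, - 5, - 4.74, - 4,  -  4, - 1/4,  0.99, 5 , 5, 9 ]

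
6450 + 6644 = 13094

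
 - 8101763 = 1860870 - 9962633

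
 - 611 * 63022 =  - 38506442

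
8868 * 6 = 53208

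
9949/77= 9949/77 = 129.21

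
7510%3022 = 1466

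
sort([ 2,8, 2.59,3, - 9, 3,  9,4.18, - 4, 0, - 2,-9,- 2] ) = [ - 9, - 9,-4, - 2, - 2,0, 2, 2.59, 3, 3, 4.18 , 8,9]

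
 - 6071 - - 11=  - 6060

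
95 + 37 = 132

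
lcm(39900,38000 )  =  798000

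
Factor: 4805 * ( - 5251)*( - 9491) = 5^1 * 31^2*59^1 * 89^1*9491^1 =239467943005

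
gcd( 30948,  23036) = 4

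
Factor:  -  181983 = - 3^1 * 60661^1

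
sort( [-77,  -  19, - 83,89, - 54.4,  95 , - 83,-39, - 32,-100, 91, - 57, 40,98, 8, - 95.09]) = [ - 100,-95.09, -83,-83, - 77, - 57,- 54.4 ,- 39, - 32,-19,8, 40,89, 91, 95 , 98]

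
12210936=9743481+2467455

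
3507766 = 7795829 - 4288063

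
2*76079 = 152158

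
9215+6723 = 15938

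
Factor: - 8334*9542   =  - 79523028 =- 2^2*3^2*13^1*367^1 *463^1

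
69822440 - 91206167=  - 21383727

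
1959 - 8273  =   - 6314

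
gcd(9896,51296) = 8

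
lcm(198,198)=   198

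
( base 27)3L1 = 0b101011000011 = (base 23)54i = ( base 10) 2755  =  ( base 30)31p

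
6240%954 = 516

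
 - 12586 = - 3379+  -  9207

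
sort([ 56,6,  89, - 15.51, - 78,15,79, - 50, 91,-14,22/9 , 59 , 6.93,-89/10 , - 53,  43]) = [ - 78, - 53, - 50, - 15.51,-14,  -  89/10, 22/9,  6, 6.93,15, 43, 56,59, 79,  89, 91 ]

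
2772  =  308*9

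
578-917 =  - 339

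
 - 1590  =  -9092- - 7502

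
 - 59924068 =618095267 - 678019335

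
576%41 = 2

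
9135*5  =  45675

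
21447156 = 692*30993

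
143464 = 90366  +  53098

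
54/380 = 27/190= 0.14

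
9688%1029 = 427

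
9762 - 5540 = 4222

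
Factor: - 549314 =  - 2^1*457^1*601^1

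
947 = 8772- 7825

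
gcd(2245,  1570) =5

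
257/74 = 257/74 = 3.47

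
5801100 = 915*6340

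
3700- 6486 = - 2786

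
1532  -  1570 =-38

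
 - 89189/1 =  - 89189 = - 89189.00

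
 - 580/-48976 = 145/12244 = 0.01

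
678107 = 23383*29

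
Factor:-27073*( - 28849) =17^1*1697^1 * 27073^1=781028977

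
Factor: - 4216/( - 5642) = 2^2 * 7^(-1)*13^(  -  1)*17^1 = 68/91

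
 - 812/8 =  - 102+1/2 = - 101.50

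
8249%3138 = 1973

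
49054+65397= 114451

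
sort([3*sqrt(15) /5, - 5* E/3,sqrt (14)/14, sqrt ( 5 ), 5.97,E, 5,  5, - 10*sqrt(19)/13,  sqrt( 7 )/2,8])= [ - 5*E/3, -10*sqrt( 19 ) /13 , sqrt( 14) /14, sqrt ( 7)/2,sqrt (5),3*sqrt(15 ) /5,E,5,5, 5.97,8] 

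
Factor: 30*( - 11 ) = - 330 = - 2^1 *3^1*5^1*11^1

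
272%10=2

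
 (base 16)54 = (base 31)2m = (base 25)39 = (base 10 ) 84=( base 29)2Q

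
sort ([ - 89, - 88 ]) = [ - 89, - 88]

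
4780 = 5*956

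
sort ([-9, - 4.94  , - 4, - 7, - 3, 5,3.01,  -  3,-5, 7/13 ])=[ - 9, - 7, - 5, - 4.94,  -  4, - 3, - 3,7/13,3.01, 5 ] 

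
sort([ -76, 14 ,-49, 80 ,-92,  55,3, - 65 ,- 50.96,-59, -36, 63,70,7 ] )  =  [ - 92, - 76,  -  65, - 59,  -  50.96 , - 49, - 36, 3,7, 14,55,63, 70, 80]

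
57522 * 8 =460176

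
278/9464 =139/4732  =  0.03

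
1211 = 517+694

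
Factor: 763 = 7^1*109^1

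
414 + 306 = 720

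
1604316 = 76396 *21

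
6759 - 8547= -1788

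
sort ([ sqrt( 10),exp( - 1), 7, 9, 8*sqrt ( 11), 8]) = [exp( - 1), sqrt( 10), 7, 8, 9,8* sqrt( 11) ] 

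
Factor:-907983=-3^3 * 33629^1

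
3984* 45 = 179280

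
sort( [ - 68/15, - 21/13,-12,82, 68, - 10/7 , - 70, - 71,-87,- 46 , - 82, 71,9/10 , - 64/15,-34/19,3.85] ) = [ - 87, - 82, - 71, - 70, - 46,- 12, - 68/15, - 64/15, - 34/19 ,-21/13, - 10/7, 9/10, 3.85,68, 71, 82 ]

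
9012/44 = 204 + 9/11=204.82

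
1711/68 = 25  +  11/68 = 25.16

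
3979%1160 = 499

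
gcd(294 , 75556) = 2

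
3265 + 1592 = 4857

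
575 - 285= 290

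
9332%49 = 22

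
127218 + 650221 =777439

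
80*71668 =5733440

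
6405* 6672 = 42734160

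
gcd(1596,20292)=228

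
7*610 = 4270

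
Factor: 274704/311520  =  97/110 = 2^(- 1)*5^( - 1) *11^( - 1) * 97^1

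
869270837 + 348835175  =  1218106012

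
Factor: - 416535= - 3^1 * 5^1*7^1*3967^1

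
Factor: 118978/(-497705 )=-2^1*5^(-1 )*13^(-2)*101^1 =-  202/845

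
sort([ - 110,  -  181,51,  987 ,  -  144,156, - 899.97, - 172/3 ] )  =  [-899.97, - 181, - 144, - 110,- 172/3,  51,156 , 987]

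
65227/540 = 65227/540=120.79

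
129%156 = 129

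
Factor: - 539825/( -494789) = 5^2*11^1*13^1 * 151^1*494789^(-1)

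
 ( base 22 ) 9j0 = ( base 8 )11246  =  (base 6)34034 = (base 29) 5JI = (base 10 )4774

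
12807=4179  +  8628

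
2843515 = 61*46615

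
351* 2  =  702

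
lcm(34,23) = 782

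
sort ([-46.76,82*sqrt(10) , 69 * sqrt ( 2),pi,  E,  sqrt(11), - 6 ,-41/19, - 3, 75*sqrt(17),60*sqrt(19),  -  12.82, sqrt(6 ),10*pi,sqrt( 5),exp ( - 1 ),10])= [ - 46.76, - 12.82, - 6, - 3, - 41/19,exp( - 1),  sqrt(5 ), sqrt(6 ),E,pi,sqrt (11),10, 10*pi,69*sqrt(2),82*sqrt(10 ),60* sqrt(19), 75*sqrt(17)]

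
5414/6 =902+1/3 = 902.33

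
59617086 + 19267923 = 78885009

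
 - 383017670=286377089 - 669394759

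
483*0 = 0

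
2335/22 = 106 + 3/22 = 106.14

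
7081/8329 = 7081/8329 = 0.85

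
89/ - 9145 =-89/9145= - 0.01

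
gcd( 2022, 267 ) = 3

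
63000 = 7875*8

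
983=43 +940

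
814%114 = 16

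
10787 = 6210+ 4577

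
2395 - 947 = 1448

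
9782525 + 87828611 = 97611136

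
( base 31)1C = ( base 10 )43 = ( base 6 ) 111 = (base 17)29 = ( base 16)2b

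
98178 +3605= 101783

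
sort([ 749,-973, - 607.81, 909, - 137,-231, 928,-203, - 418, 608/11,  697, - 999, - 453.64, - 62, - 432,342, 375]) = [ - 999, - 973 , - 607.81, - 453.64, - 432, - 418, - 231, - 203, - 137, -62, 608/11,342,375, 697,  749,909,928 ]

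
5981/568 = 10+301/568 = 10.53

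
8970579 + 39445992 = 48416571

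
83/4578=83/4578 = 0.02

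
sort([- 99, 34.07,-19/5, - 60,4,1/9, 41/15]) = [ - 99, - 60, - 19/5,1/9,41/15,4,34.07]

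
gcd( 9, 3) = 3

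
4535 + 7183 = 11718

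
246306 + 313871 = 560177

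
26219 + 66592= 92811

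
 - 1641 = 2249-3890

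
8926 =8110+816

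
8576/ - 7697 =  - 8576/7697=- 1.11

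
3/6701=3/6701 = 0.00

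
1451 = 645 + 806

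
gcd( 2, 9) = 1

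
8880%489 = 78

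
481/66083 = 481/66083 =0.01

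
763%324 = 115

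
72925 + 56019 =128944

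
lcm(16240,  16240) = 16240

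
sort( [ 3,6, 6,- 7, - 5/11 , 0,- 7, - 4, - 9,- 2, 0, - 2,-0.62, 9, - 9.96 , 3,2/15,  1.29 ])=[ - 9.96,  -  9,- 7,-7 , - 4, - 2, - 2, - 0.62, - 5/11,0,0, 2/15,  1.29,  3,3,6, 6, 9] 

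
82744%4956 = 3448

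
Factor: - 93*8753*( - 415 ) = 3^1*5^1 *31^1*83^1*8753^1 = 337822035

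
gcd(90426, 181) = 1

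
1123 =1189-66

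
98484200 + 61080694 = 159564894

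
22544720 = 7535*2992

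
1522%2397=1522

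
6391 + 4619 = 11010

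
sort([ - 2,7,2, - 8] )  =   [ - 8, - 2,2,7 ] 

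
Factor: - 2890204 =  - 2^2 * 17^1*19^1*2237^1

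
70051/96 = 70051/96= 729.70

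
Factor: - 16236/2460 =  - 3^1  *5^( - 1)*  11^1 = -33/5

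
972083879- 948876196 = 23207683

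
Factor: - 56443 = -56443^1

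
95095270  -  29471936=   65623334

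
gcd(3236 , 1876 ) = 4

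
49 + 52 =101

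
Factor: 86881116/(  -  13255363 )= - 2^2*3^1  *7^2 * 11^( - 1) * 47^ (  -  1 ) * 139^1*1063^1*25639^(-1 )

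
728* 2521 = 1835288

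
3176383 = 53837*59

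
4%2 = 0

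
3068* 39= 119652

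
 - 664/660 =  - 166/165=- 1.01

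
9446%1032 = 158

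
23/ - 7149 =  - 1 + 7126/7149 = - 0.00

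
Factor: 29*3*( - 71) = - 3^1 * 29^1 * 71^1 = -  6177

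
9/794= 9/794 = 0.01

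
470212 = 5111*92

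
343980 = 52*6615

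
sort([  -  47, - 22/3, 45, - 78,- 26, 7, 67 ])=[-78, - 47, - 26,-22/3, 7 , 45 , 67] 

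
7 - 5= 2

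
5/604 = 5/604 = 0.01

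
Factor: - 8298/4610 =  - 3^2* 5^( - 1) = - 9/5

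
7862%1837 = 514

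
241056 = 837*288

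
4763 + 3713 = 8476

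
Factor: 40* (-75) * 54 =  - 162000  =  - 2^4*3^4 * 5^3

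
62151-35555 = 26596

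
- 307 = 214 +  - 521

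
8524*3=25572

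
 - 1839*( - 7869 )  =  14471091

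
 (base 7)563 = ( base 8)442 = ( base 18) G2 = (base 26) b4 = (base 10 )290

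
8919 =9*991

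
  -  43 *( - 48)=2064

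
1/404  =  1/404 = 0.00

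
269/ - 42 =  - 7 + 25/42 = - 6.40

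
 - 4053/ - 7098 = 193/338 = 0.57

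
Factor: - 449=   - 449^1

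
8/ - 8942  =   - 1 + 4467/4471=-  0.00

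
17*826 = 14042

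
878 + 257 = 1135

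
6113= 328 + 5785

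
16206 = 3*5402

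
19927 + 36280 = 56207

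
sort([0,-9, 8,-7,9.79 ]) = [ - 9, - 7, 0, 8, 9.79]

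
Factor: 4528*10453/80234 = 23665592/40117 = 2^3 * 7^(-1 ) * 11^( - 1)*283^1*521^ ( - 1 ) * 10453^1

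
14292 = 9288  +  5004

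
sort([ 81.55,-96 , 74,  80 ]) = [  -  96,74,80,  81.55] 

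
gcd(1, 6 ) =1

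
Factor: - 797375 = -5^3*6379^1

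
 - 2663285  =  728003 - 3391288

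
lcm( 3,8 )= 24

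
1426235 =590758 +835477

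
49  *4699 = 230251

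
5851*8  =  46808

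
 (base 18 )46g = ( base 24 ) 2b4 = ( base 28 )1MK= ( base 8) 2614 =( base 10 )1420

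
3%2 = 1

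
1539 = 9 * 171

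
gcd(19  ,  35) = 1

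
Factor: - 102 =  - 2^1*3^1*17^1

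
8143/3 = 8143/3 = 2714.33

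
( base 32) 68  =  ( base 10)200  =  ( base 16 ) C8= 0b11001000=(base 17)BD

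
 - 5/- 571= 5/571 = 0.01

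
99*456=45144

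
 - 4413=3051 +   -  7464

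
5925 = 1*5925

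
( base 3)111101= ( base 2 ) 101101001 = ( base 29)cd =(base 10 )361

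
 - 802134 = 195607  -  997741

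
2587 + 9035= 11622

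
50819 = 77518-26699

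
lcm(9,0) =0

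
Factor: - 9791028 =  - 2^2*3^2*13^1*20921^1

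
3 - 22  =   - 19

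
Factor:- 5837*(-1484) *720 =6236717760 = 2^6 * 3^2* 5^1*7^1*13^1 * 53^1*449^1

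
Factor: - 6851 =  - 13^1*17^1*31^1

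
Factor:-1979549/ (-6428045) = 5^ (-1)*11^1 * 109^1*127^1 * 98893^( - 1) = 152273/494465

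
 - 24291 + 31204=6913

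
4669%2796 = 1873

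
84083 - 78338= 5745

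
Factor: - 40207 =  - 31^1 * 1297^1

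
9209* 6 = 55254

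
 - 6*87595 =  - 525570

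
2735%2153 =582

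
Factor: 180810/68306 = 45/17= 3^2*5^1 *17^( - 1) 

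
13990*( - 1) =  - 13990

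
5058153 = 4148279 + 909874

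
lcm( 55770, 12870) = 167310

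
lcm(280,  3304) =16520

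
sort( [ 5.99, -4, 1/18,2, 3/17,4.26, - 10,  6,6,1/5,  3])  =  [ -10,-4,1/18, 3/17, 1/5, 2,3 , 4.26,5.99,6 , 6 ]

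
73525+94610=168135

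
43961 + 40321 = 84282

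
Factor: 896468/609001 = 2^2 * 271^1*409^( - 1)*827^1  *  1489^( -1 ) 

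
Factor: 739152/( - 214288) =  - 3^3 * 29^1*227^ ( -1 ) =- 783/227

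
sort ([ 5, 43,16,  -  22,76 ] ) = [ -22,5 , 16, 43,  76]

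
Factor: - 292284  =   - 2^2*3^2*23^1*353^1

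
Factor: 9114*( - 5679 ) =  - 2^1*3^3*7^2 * 31^1*  631^1 = - 51758406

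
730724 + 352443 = 1083167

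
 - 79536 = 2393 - 81929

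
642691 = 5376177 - 4733486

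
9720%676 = 256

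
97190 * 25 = 2429750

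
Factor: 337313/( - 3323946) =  - 2^(-1) * 3^( - 1 )*337313^1*553991^( - 1 ) 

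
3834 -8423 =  - 4589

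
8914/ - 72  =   - 124 + 7/36 = - 123.81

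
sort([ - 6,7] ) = [ - 6, 7] 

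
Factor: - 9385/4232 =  - 2^ ( - 3)*5^1 * 23^( - 2)*1877^1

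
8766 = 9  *974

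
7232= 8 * 904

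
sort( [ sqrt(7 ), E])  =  [sqrt( 7) , E ]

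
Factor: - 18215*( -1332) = 2^2*3^2 * 5^1*37^1*3643^1=   24262380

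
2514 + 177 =2691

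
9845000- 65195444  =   - 55350444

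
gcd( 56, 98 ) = 14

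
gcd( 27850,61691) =1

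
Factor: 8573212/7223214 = 4286606/3611607 = 2^1*3^( - 1)*29^1 * 37^(  -  1 )*32537^( - 1)*73907^1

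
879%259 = 102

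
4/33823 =4/33823= 0.00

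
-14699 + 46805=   32106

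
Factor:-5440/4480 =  - 2^(-1)*7^( - 1 )*17^1   =  - 17/14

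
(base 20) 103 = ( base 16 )193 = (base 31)d0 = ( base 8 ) 623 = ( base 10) 403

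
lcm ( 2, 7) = 14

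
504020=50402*10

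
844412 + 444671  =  1289083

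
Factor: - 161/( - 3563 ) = 23^1*509^( - 1) = 23/509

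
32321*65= 2100865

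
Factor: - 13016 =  -2^3*1627^1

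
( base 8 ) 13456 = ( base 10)5934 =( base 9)8123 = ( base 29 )71I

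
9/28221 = 3/9407 = 0.00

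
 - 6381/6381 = - 1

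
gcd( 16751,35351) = 1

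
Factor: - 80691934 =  - 2^1*40345967^1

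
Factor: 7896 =2^3*3^1*7^1 * 47^1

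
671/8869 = 671/8869 = 0.08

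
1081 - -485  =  1566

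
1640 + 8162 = 9802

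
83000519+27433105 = 110433624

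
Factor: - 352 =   -  2^5*11^1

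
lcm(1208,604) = 1208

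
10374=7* 1482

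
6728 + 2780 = 9508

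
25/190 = 5/38 = 0.13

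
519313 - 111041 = 408272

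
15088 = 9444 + 5644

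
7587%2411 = 354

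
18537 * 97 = 1798089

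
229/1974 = 229/1974 = 0.12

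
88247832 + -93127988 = -4880156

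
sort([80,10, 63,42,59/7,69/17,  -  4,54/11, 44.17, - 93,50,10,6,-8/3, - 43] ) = [ - 93, - 43, - 4, - 8/3, 69/17, 54/11, 6,59/7, 10,10,42,  44.17,50,  63,80] 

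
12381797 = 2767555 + 9614242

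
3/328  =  3/328  =  0.01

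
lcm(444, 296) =888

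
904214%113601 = 109007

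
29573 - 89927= - 60354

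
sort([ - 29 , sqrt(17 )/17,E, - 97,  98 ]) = [ - 97, - 29, sqrt( 17)/17, E,98]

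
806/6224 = 403/3112 = 0.13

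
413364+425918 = 839282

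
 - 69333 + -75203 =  - 144536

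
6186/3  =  2062 = 2062.00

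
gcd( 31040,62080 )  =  31040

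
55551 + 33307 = 88858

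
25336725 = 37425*677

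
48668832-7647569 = 41021263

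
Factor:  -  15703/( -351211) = 41/917 = 7^( - 1 )*41^1*131^(  -  1)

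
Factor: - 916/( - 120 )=229/30 =2^( - 1) * 3^( - 1 )*5^(  -  1)*229^1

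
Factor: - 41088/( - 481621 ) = 2^7*3^1*7^( - 2 )*107^1*9829^( - 1 )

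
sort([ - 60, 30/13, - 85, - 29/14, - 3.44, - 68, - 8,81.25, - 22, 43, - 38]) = [-85, - 68, - 60 , - 38, - 22, - 8, - 3.44, - 29/14 , 30/13,43, 81.25]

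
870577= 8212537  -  7341960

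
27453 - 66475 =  -39022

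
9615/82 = 9615/82 =117.26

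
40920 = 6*6820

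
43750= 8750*5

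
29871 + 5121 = 34992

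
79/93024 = 79/93024 = 0.00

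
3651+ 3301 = 6952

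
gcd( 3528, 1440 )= 72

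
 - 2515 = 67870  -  70385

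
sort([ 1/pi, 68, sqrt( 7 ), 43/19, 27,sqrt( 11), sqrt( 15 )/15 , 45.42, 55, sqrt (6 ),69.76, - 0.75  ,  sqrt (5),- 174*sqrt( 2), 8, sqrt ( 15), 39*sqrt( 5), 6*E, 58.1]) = [  -  174*sqrt( 2 ), - 0.75,sqrt (15)/15,1/pi, sqrt(5)  ,  43/19, sqrt( 6), sqrt( 7),sqrt( 11 ), sqrt(15), 8,6*E,  27,45.42 , 55, 58.1 , 68 , 69.76, 39 *sqrt( 5) ] 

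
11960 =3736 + 8224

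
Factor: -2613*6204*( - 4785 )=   2^2*3^3*5^1*11^2 * 13^1*29^1 *47^1 * 67^1 = 77569883820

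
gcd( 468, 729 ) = 9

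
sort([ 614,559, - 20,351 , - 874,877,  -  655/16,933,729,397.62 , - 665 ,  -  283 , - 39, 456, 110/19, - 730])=[ - 874,  -  730,-665, - 283,  -  655/16, -39, - 20,110/19,351,397.62, 456,559,614,729, 877,933] 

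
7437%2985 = 1467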